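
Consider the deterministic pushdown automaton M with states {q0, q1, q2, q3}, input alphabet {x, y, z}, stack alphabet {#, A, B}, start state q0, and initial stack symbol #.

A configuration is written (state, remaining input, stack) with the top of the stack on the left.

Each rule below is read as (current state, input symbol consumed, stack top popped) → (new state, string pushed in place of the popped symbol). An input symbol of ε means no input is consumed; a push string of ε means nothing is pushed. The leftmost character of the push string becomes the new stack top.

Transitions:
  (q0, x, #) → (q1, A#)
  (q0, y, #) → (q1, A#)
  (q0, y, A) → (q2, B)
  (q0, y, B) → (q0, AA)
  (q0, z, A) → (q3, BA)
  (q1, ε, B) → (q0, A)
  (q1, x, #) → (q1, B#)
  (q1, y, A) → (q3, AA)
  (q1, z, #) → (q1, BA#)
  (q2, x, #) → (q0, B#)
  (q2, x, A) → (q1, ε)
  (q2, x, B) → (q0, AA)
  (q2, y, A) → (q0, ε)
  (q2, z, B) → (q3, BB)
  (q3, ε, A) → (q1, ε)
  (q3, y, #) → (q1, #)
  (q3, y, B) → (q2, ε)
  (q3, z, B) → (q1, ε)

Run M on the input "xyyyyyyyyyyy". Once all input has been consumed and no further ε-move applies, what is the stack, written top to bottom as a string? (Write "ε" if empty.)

A#

(q0, xyyyyyyyyyyy, #)
  read x, top #: go to q1, push A# → (q1, yyyyyyyyyyy, A#)
  read y, top A: go to q3, push AA → (q3, yyyyyyyyyy, AA#)
  ε-move, top A: go to q1, push ε → (q1, yyyyyyyyyy, A#)
  read y, top A: go to q3, push AA → (q3, yyyyyyyyy, AA#)
  ε-move, top A: go to q1, push ε → (q1, yyyyyyyyy, A#)
  read y, top A: go to q3, push AA → (q3, yyyyyyyy, AA#)
  ε-move, top A: go to q1, push ε → (q1, yyyyyyyy, A#)
  read y, top A: go to q3, push AA → (q3, yyyyyyy, AA#)
  ε-move, top A: go to q1, push ε → (q1, yyyyyyy, A#)
  read y, top A: go to q3, push AA → (q3, yyyyyy, AA#)
  ε-move, top A: go to q1, push ε → (q1, yyyyyy, A#)
  read y, top A: go to q3, push AA → (q3, yyyyy, AA#)
  ε-move, top A: go to q1, push ε → (q1, yyyyy, A#)
  read y, top A: go to q3, push AA → (q3, yyyy, AA#)
  ε-move, top A: go to q1, push ε → (q1, yyyy, A#)
  read y, top A: go to q3, push AA → (q3, yyy, AA#)
  ε-move, top A: go to q1, push ε → (q1, yyy, A#)
  read y, top A: go to q3, push AA → (q3, yy, AA#)
  ε-move, top A: go to q1, push ε → (q1, yy, A#)
  read y, top A: go to q3, push AA → (q3, y, AA#)
  ε-move, top A: go to q1, push ε → (q1, y, A#)
  read y, top A: go to q3, push AA → (q3, ε, AA#)
  ε-move, top A: go to q1, push ε → (q1, ε, A#)
All input consumed in state q1 with stack A#.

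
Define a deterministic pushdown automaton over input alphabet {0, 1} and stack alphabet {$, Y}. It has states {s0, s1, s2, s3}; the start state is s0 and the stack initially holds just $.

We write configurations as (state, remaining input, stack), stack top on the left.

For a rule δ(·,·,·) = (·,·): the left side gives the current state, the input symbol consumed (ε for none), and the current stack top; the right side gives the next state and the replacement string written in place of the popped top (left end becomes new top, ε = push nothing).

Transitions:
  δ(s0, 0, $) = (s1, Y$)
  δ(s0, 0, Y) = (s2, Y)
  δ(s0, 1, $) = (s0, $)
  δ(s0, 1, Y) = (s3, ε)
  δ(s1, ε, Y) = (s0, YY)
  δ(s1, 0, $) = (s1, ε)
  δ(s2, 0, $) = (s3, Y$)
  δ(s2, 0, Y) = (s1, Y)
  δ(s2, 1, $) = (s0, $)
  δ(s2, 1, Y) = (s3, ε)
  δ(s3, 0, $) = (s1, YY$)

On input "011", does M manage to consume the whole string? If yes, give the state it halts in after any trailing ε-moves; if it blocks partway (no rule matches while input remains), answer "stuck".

(s0, 011, $)
  read 0, top $: go to s1, push Y$ → (s1, 11, Y$)
  ε-move, top Y: go to s0, push YY → (s0, 11, YY$)
  read 1, top Y: go to s3, push ε → (s3, 1, Y$)
No transition for (s3, 1, top Y); M blocks with input 1 remaining.

stuck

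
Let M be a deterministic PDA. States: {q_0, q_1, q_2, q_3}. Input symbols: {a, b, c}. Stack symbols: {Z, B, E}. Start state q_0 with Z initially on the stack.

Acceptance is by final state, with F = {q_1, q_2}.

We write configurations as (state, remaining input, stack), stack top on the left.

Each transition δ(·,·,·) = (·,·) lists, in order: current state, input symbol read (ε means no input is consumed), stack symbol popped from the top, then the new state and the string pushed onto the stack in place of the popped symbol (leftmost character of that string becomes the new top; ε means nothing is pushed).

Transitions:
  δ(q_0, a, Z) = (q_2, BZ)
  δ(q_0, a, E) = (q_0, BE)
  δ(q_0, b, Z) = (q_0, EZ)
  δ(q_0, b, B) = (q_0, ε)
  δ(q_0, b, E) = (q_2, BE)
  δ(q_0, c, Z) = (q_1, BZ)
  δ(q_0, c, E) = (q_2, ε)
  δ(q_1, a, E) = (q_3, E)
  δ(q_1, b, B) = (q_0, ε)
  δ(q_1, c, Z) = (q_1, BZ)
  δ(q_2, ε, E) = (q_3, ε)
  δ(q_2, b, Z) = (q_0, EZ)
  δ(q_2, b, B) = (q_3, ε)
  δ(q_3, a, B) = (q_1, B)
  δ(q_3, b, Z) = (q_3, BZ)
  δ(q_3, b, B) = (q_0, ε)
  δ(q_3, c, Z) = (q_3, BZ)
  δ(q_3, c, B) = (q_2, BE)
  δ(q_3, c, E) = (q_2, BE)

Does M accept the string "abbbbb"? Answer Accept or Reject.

(q_0, abbbbb, Z) ⊢ (q_2, bbbbb, BZ) ⊢ (q_3, bbbb, Z) ⊢ (q_3, bbb, BZ) ⊢ (q_0, bb, Z) ⊢ (q_0, b, EZ) ⊢ (q_2, ε, BEZ)
All input consumed; state q_2 ∈ F.

Accept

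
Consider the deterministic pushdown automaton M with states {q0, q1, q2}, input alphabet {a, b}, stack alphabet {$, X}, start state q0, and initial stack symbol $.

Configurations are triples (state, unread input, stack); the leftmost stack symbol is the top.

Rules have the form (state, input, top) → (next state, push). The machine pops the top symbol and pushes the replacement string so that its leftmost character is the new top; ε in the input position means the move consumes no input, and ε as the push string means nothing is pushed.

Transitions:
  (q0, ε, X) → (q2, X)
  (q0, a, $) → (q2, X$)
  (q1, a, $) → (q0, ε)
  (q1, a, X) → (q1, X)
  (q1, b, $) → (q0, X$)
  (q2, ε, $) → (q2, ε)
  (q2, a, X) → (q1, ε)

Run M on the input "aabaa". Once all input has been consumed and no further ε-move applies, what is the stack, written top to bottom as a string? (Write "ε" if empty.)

(q0, aabaa, $)
  read a, top $: go to q2, push X$ → (q2, abaa, X$)
  read a, top X: go to q1, push ε → (q1, baa, $)
  read b, top $: go to q0, push X$ → (q0, aa, X$)
  ε-move, top X: go to q2, push X → (q2, aa, X$)
  read a, top X: go to q1, push ε → (q1, a, $)
  read a, top $: go to q0, push ε → (q0, ε, ε)
All input consumed in state q0 with stack ε.

ε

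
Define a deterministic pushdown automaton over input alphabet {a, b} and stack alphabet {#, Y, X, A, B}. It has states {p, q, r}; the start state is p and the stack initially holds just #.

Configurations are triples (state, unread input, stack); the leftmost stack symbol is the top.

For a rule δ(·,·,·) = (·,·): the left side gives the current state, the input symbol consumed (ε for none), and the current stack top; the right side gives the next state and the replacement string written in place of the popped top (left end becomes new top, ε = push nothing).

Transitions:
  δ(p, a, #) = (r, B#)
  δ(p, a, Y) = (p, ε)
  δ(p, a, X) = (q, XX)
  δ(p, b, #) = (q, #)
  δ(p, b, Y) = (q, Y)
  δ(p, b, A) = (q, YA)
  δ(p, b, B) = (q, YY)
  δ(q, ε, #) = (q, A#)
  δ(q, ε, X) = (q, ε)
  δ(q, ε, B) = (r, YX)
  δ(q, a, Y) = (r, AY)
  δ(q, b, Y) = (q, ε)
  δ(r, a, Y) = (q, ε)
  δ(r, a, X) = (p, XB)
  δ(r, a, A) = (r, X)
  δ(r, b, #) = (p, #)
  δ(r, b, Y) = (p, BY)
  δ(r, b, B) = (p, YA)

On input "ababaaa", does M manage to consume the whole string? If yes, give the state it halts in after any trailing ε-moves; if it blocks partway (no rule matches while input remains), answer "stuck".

(p, ababaaa, #) ⊢ (r, babaaa, B#) ⊢ (p, abaaa, YA#) ⊢ (p, baaa, A#) ⊢ (q, aaa, YA#) ⊢ (r, aa, AYA#) ⊢ (r, a, XYA#) ⊢ (p, ε, XBYA#)
All input consumed; M is in state p.

p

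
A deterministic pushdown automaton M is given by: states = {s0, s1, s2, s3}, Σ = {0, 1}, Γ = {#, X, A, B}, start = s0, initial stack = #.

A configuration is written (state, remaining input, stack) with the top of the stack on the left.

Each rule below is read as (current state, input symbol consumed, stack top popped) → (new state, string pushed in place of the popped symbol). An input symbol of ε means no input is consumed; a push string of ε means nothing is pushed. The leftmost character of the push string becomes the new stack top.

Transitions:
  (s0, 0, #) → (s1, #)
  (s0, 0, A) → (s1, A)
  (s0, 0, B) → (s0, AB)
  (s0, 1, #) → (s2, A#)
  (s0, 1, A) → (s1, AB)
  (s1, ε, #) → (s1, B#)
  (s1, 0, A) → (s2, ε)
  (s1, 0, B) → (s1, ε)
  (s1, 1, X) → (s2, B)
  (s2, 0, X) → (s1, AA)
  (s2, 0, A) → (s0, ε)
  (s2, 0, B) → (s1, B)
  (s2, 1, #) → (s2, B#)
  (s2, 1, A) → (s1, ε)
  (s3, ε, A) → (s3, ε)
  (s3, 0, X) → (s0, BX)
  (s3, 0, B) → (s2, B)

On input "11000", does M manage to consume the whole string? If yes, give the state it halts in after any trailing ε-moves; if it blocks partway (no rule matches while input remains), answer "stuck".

(s0, 11000, #) ⊢ (s2, 1000, A#) ⊢ (s1, 000, #) ⊢ (s1, 000, B#) ⊢ (s1, 00, #) ⊢ (s1, 00, B#) ⊢ (s1, 0, #) ⊢ (s1, 0, B#) ⊢ (s1, ε, #) ⊢ (s1, ε, B#)
All input consumed; M is in state s1.

s1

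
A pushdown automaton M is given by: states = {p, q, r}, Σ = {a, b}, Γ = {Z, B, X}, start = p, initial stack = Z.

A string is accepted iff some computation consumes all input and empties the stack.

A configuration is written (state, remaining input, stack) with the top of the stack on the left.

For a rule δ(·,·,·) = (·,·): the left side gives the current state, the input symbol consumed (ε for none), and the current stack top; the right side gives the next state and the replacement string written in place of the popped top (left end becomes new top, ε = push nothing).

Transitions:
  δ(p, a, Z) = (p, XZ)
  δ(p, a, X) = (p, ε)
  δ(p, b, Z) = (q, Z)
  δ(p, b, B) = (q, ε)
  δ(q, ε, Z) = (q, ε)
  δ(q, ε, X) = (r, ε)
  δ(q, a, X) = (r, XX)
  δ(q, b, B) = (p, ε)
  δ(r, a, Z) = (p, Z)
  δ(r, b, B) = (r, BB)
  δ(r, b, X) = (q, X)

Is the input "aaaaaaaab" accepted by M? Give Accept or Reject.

One accepting computation: (p, aaaaaaaab, Z) ⊢ (p, aaaaaaab, XZ) ⊢ (p, aaaaaab, Z) ⊢ (p, aaaaab, XZ) ⊢ (p, aaaab, Z) ⊢ (p, aaab, XZ) ⊢ (p, aab, Z) ⊢ (p, ab, XZ) ⊢ (p, b, Z) ⊢ (q, ε, Z) ⊢ (q, ε, ε)
All input consumed and the stack is empty.

Accept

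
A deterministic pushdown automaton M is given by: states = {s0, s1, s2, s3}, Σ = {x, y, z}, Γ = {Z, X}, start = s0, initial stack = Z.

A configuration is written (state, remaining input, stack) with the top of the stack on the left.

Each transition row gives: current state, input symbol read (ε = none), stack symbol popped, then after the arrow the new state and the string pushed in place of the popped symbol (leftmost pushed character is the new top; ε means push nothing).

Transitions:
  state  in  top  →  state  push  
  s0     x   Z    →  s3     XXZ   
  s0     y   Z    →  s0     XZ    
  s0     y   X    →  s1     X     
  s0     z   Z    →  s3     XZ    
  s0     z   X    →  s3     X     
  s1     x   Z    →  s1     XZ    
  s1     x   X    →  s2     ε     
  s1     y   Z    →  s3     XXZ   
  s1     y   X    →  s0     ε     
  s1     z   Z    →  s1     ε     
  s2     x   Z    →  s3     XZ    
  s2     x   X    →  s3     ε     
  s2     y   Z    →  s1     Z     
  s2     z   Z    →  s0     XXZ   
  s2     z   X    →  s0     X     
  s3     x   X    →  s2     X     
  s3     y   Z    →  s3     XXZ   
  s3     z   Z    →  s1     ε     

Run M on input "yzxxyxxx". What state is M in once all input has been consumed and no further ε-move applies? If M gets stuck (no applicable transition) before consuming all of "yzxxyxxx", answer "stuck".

s2

(s0, yzxxyxxx, Z)
  read y, top Z: go to s0, push XZ → (s0, zxxyxxx, XZ)
  read z, top X: go to s3, push X → (s3, xxyxxx, XZ)
  read x, top X: go to s2, push X → (s2, xyxxx, XZ)
  read x, top X: go to s3, push ε → (s3, yxxx, Z)
  read y, top Z: go to s3, push XXZ → (s3, xxx, XXZ)
  read x, top X: go to s2, push X → (s2, xx, XXZ)
  read x, top X: go to s3, push ε → (s3, x, XZ)
  read x, top X: go to s2, push X → (s2, ε, XZ)
All input consumed; M is in state s2.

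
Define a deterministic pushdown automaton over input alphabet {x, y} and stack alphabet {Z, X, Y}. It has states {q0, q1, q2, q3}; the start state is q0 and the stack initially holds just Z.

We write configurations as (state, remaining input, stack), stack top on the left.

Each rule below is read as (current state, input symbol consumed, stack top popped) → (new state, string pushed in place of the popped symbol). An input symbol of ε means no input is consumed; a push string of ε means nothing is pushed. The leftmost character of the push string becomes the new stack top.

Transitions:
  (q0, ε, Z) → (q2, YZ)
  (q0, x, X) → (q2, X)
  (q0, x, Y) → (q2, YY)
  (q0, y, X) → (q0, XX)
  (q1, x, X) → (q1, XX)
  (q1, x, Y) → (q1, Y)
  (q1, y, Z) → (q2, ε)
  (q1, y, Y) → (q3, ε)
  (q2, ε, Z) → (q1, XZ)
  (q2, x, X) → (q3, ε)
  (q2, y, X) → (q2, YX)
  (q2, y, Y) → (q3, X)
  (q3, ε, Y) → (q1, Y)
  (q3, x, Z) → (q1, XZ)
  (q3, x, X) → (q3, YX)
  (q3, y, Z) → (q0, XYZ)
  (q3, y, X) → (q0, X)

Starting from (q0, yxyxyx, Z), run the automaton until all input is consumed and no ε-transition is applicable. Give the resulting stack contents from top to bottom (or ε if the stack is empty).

(q0, yxyxyx, Z)
  ε-move, top Z: go to q2, push YZ → (q2, yxyxyx, YZ)
  read y, top Y: go to q3, push X → (q3, xyxyx, XZ)
  read x, top X: go to q3, push YX → (q3, yxyx, YXZ)
  ε-move, top Y: go to q1, push Y → (q1, yxyx, YXZ)
  read y, top Y: go to q3, push ε → (q3, xyx, XZ)
  read x, top X: go to q3, push YX → (q3, yx, YXZ)
  ε-move, top Y: go to q1, push Y → (q1, yx, YXZ)
  read y, top Y: go to q3, push ε → (q3, x, XZ)
  read x, top X: go to q3, push YX → (q3, ε, YXZ)
  ε-move, top Y: go to q1, push Y → (q1, ε, YXZ)
All input consumed in state q1 with stack YXZ.

YXZ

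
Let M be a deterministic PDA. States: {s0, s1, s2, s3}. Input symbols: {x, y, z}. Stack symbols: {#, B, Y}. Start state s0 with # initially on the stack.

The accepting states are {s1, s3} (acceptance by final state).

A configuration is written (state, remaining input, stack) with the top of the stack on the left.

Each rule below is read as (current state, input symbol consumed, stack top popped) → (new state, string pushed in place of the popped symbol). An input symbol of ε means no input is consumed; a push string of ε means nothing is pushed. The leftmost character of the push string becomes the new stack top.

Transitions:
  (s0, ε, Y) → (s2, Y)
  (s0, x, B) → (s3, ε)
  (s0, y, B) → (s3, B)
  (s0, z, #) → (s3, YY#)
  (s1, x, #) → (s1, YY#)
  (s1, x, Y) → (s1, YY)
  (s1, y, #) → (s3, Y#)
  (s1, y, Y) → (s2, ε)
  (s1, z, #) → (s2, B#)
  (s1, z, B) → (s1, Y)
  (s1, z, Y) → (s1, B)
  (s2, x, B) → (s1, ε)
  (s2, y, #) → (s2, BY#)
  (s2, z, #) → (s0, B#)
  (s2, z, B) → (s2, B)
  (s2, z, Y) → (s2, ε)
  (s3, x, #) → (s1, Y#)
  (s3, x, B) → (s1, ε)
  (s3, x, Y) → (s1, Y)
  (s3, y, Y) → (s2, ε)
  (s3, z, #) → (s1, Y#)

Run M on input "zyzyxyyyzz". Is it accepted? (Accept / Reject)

Reject

(s0, zyzyxyyyzz, #) ⊢ (s3, yzyxyyyzz, YY#) ⊢ (s2, zyxyyyzz, Y#) ⊢ (s2, yxyyyzz, #) ⊢ (s2, xyyyzz, BY#) ⊢ (s1, yyyzz, Y#) ⊢ (s2, yyzz, #) ⊢ (s2, yzz, BY#)
No transition applies at (s2, yzz, BY#); input not fully consumed.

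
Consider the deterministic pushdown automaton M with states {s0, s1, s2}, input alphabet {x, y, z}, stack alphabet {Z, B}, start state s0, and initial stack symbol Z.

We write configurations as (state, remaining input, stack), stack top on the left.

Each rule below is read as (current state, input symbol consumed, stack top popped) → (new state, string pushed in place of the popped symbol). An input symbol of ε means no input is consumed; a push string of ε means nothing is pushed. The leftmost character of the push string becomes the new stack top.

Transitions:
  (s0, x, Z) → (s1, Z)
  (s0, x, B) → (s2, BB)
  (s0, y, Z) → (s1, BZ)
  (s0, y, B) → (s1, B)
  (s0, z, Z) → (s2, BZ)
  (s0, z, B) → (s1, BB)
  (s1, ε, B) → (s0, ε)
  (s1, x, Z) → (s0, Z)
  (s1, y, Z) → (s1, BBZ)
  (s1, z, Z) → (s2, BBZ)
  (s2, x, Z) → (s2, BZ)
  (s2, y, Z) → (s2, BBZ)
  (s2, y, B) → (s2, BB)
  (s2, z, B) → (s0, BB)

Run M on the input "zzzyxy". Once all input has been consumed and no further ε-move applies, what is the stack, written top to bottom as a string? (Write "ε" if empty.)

(s0, zzzyxy, Z) ⊢ (s2, zzyxy, BZ) ⊢ (s0, zyxy, BBZ) ⊢ (s1, yxy, BBBZ) ⊢ (s0, yxy, BBZ) ⊢ (s1, xy, BBZ) ⊢ (s0, xy, BZ) ⊢ (s2, y, BBZ) ⊢ (s2, ε, BBBZ)
All input consumed in state s2 with stack BBBZ.

BBBZ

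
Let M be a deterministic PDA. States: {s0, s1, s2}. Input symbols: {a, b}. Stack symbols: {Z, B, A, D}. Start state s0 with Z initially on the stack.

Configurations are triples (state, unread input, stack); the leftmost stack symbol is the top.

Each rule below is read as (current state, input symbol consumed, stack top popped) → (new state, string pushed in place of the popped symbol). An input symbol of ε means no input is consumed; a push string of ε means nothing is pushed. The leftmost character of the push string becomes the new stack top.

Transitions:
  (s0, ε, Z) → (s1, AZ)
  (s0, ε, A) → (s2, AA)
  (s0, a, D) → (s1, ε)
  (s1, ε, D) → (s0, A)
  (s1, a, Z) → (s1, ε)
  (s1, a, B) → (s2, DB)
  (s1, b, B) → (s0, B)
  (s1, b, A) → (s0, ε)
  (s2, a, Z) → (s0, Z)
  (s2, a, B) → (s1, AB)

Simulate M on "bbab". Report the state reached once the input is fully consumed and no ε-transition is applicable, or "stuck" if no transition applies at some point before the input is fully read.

stuck

(s0, bbab, Z) ⊢ (s1, bbab, AZ) ⊢ (s0, bab, Z) ⊢ (s1, bab, AZ) ⊢ (s0, ab, Z) ⊢ (s1, ab, AZ)
No transition for (s1, a, top A); M blocks with input ab remaining.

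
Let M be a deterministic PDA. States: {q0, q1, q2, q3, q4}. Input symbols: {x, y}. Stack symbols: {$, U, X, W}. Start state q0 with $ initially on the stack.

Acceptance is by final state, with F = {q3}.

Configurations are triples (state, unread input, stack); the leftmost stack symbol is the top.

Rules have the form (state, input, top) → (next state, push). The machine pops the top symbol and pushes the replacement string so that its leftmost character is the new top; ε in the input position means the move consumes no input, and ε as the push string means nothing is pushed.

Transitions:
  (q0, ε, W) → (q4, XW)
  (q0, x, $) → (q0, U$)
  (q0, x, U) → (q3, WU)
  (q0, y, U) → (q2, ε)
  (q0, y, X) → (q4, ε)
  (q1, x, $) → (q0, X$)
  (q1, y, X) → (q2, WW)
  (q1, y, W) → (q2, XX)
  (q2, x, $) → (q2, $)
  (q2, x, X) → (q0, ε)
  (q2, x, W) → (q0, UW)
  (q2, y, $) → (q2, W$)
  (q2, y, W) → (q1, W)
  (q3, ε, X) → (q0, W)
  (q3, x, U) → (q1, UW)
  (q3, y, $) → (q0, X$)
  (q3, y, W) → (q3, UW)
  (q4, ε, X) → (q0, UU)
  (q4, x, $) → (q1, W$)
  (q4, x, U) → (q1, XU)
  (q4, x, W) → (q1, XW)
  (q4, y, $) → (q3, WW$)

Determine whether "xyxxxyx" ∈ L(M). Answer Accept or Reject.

Reject

(q0, xyxxxyx, $) ⊢ (q0, yxxxyx, U$) ⊢ (q2, xxxyx, $) ⊢ (q2, xxyx, $) ⊢ (q2, xyx, $) ⊢ (q2, yx, $) ⊢ (q2, x, W$) ⊢ (q0, ε, UW$)
All input consumed; state q0 ∉ F and no further ε-move applies.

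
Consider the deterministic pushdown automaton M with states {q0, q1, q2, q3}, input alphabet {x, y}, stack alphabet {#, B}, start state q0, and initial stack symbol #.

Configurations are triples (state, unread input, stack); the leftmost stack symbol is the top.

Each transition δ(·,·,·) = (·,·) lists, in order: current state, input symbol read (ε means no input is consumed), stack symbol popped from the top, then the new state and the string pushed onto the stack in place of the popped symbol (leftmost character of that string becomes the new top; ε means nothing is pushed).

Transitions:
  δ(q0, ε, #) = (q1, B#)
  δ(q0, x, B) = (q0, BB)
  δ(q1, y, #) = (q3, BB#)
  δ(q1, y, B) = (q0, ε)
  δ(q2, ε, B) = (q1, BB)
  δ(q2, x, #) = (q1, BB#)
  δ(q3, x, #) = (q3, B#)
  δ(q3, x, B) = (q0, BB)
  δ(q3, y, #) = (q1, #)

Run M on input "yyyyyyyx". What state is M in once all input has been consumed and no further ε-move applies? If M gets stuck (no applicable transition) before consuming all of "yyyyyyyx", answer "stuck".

(q0, yyyyyyyx, #)
  ε-move, top #: go to q1, push B# → (q1, yyyyyyyx, B#)
  read y, top B: go to q0, push ε → (q0, yyyyyyx, #)
  ε-move, top #: go to q1, push B# → (q1, yyyyyyx, B#)
  read y, top B: go to q0, push ε → (q0, yyyyyx, #)
  ε-move, top #: go to q1, push B# → (q1, yyyyyx, B#)
  read y, top B: go to q0, push ε → (q0, yyyyx, #)
  ε-move, top #: go to q1, push B# → (q1, yyyyx, B#)
  read y, top B: go to q0, push ε → (q0, yyyx, #)
  ε-move, top #: go to q1, push B# → (q1, yyyx, B#)
  read y, top B: go to q0, push ε → (q0, yyx, #)
  ε-move, top #: go to q1, push B# → (q1, yyx, B#)
  read y, top B: go to q0, push ε → (q0, yx, #)
  ε-move, top #: go to q1, push B# → (q1, yx, B#)
  read y, top B: go to q0, push ε → (q0, x, #)
  ε-move, top #: go to q1, push B# → (q1, x, B#)
No transition for (q1, x, top B); M blocks with input x remaining.

stuck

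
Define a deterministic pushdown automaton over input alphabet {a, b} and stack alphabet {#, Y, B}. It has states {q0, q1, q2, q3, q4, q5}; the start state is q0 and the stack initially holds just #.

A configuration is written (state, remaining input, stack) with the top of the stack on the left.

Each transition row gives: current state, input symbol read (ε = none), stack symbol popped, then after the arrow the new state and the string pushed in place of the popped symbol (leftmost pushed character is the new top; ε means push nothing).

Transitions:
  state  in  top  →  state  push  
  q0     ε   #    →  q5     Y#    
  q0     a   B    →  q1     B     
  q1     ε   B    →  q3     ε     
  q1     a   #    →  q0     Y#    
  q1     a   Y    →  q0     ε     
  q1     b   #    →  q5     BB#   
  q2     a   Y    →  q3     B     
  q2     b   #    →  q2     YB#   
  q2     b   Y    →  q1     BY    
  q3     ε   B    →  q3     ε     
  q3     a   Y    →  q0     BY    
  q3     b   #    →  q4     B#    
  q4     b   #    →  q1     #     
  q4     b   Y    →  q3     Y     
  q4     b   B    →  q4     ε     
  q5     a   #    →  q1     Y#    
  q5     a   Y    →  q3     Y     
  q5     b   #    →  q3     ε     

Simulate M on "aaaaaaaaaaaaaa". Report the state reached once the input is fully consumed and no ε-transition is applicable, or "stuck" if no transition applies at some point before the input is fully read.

q0

(q0, aaaaaaaaaaaaaa, #)
  ε-move, top #: go to q5, push Y# → (q5, aaaaaaaaaaaaaa, Y#)
  read a, top Y: go to q3, push Y → (q3, aaaaaaaaaaaaa, Y#)
  read a, top Y: go to q0, push BY → (q0, aaaaaaaaaaaa, BY#)
  read a, top B: go to q1, push B → (q1, aaaaaaaaaaa, BY#)
  ε-move, top B: go to q3, push ε → (q3, aaaaaaaaaaa, Y#)
  read a, top Y: go to q0, push BY → (q0, aaaaaaaaaa, BY#)
  read a, top B: go to q1, push B → (q1, aaaaaaaaa, BY#)
  ε-move, top B: go to q3, push ε → (q3, aaaaaaaaa, Y#)
  read a, top Y: go to q0, push BY → (q0, aaaaaaaa, BY#)
  read a, top B: go to q1, push B → (q1, aaaaaaa, BY#)
  ε-move, top B: go to q3, push ε → (q3, aaaaaaa, Y#)
  read a, top Y: go to q0, push BY → (q0, aaaaaa, BY#)
  read a, top B: go to q1, push B → (q1, aaaaa, BY#)
  ε-move, top B: go to q3, push ε → (q3, aaaaa, Y#)
  read a, top Y: go to q0, push BY → (q0, aaaa, BY#)
  read a, top B: go to q1, push B → (q1, aaa, BY#)
  ε-move, top B: go to q3, push ε → (q3, aaa, Y#)
  read a, top Y: go to q0, push BY → (q0, aa, BY#)
  read a, top B: go to q1, push B → (q1, a, BY#)
  ε-move, top B: go to q3, push ε → (q3, a, Y#)
  read a, top Y: go to q0, push BY → (q0, ε, BY#)
All input consumed; M is in state q0.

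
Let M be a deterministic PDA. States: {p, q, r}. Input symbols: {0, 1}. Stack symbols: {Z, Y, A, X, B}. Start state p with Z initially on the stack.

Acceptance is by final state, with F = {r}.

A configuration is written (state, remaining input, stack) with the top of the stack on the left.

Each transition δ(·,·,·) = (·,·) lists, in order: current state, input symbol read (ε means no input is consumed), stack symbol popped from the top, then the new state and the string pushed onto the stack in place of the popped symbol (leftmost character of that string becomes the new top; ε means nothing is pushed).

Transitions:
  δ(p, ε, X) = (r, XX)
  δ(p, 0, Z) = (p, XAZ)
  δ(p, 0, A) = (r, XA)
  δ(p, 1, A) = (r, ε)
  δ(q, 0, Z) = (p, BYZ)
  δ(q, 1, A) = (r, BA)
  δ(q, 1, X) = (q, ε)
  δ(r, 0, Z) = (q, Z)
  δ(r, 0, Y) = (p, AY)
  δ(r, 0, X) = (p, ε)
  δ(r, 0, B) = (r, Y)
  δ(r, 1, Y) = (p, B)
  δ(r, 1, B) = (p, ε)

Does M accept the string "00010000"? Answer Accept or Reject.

(p, 00010000, Z)
  read 0, top Z: go to p, push XAZ → (p, 0010000, XAZ)
  ε-move, top X: go to r, push XX → (r, 0010000, XXAZ)
  read 0, top X: go to p, push ε → (p, 010000, XAZ)
  ε-move, top X: go to r, push XX → (r, 010000, XXAZ)
  read 0, top X: go to p, push ε → (p, 10000, XAZ)
  ε-move, top X: go to r, push XX → (r, 10000, XXAZ)
No transition applies at (r, 10000, XXAZ); input not fully consumed.

Reject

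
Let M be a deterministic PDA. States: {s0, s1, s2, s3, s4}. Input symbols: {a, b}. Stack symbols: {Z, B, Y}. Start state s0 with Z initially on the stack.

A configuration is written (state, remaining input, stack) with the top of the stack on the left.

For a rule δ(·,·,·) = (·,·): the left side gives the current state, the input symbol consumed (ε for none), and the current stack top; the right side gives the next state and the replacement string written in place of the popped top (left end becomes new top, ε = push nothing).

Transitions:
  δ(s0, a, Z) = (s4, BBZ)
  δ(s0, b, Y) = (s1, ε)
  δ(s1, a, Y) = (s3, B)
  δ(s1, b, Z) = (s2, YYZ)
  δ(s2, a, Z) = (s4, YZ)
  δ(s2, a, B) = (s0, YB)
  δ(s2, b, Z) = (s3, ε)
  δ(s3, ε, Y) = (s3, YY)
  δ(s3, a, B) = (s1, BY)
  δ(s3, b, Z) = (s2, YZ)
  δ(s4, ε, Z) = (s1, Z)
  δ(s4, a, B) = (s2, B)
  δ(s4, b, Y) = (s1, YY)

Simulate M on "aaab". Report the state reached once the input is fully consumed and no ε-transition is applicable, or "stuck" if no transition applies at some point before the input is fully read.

s1

(s0, aaab, Z)
  read a, top Z: go to s4, push BBZ → (s4, aab, BBZ)
  read a, top B: go to s2, push B → (s2, ab, BBZ)
  read a, top B: go to s0, push YB → (s0, b, YBBZ)
  read b, top Y: go to s1, push ε → (s1, ε, BBZ)
All input consumed; M is in state s1.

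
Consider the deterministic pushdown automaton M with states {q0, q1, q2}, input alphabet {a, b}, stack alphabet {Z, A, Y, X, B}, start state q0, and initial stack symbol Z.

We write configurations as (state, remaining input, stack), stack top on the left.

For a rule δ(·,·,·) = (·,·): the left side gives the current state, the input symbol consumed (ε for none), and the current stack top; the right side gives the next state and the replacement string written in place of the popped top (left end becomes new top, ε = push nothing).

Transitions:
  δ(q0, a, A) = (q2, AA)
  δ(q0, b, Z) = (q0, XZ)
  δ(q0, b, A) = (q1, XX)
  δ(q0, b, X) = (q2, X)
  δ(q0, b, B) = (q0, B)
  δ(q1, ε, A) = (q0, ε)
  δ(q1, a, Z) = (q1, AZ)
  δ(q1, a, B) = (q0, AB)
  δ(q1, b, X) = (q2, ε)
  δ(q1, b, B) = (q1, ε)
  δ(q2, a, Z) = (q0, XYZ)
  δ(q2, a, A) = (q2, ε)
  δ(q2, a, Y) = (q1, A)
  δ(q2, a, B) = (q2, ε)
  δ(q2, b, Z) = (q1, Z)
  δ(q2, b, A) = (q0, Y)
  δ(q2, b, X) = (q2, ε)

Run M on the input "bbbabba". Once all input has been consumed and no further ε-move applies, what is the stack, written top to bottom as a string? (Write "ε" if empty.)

Z

(q0, bbbabba, Z)
  read b, top Z: go to q0, push XZ → (q0, bbabba, XZ)
  read b, top X: go to q2, push X → (q2, babba, XZ)
  read b, top X: go to q2, push ε → (q2, abba, Z)
  read a, top Z: go to q0, push XYZ → (q0, bba, XYZ)
  read b, top X: go to q2, push X → (q2, ba, XYZ)
  read b, top X: go to q2, push ε → (q2, a, YZ)
  read a, top Y: go to q1, push A → (q1, ε, AZ)
  ε-move, top A: go to q0, push ε → (q0, ε, Z)
All input consumed in state q0 with stack Z.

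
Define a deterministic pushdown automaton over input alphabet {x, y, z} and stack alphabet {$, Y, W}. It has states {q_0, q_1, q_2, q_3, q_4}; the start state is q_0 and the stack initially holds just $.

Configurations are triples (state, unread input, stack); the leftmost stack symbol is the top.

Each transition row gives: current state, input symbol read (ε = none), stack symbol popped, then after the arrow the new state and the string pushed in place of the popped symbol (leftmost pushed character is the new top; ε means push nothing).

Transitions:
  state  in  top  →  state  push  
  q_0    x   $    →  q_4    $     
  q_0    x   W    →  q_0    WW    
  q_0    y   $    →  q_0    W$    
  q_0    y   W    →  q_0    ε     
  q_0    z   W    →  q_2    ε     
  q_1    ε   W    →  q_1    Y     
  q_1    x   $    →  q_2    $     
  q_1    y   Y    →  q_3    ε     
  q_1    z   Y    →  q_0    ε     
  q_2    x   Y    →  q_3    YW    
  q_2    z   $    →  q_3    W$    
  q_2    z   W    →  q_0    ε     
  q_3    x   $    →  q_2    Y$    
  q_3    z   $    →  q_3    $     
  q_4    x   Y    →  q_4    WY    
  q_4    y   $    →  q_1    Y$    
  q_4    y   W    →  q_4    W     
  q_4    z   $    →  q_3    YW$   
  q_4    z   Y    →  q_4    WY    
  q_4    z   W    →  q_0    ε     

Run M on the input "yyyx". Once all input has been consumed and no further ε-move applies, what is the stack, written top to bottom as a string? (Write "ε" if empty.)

(q_0, yyyx, $)
  read y, top $: go to q_0, push W$ → (q_0, yyx, W$)
  read y, top W: go to q_0, push ε → (q_0, yx, $)
  read y, top $: go to q_0, push W$ → (q_0, x, W$)
  read x, top W: go to q_0, push WW → (q_0, ε, WW$)
All input consumed in state q_0 with stack WW$.

WW$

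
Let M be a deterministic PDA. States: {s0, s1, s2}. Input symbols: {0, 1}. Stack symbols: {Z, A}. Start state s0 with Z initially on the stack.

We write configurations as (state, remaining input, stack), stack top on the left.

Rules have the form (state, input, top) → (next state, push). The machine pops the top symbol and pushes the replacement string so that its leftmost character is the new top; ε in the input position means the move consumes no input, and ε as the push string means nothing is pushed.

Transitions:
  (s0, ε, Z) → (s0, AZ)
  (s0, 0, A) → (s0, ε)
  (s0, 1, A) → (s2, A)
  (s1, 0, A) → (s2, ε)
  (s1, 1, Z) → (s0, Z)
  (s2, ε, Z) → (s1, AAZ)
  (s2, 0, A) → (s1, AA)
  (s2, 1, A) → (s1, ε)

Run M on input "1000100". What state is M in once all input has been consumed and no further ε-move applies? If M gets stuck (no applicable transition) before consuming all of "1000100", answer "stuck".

stuck

(s0, 1000100, Z)
  ε-move, top Z: go to s0, push AZ → (s0, 1000100, AZ)
  read 1, top A: go to s2, push A → (s2, 000100, AZ)
  read 0, top A: go to s1, push AA → (s1, 00100, AAZ)
  read 0, top A: go to s2, push ε → (s2, 0100, AZ)
  read 0, top A: go to s1, push AA → (s1, 100, AAZ)
No transition for (s1, 1, top A); M blocks with input 100 remaining.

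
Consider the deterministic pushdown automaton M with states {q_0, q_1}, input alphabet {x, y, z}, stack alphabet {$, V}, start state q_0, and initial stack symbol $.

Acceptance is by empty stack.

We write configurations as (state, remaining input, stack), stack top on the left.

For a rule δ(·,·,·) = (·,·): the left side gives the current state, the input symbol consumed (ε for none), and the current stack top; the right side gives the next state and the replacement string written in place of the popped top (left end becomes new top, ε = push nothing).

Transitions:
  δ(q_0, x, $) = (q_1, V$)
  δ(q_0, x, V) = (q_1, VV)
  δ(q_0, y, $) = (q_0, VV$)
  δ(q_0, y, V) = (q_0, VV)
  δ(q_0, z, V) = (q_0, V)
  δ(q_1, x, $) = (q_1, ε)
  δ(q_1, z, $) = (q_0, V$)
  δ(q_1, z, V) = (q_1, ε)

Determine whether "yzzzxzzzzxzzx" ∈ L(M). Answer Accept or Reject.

(q_0, yzzzxzzzzxzzx, $)
  read y, top $: go to q_0, push VV$ → (q_0, zzzxzzzzxzzx, VV$)
  read z, top V: go to q_0, push V → (q_0, zzxzzzzxzzx, VV$)
  read z, top V: go to q_0, push V → (q_0, zxzzzzxzzx, VV$)
  read z, top V: go to q_0, push V → (q_0, xzzzzxzzx, VV$)
  read x, top V: go to q_1, push VV → (q_1, zzzzxzzx, VVV$)
  read z, top V: go to q_1, push ε → (q_1, zzzxzzx, VV$)
  read z, top V: go to q_1, push ε → (q_1, zzxzzx, V$)
  read z, top V: go to q_1, push ε → (q_1, zxzzx, $)
  read z, top $: go to q_0, push V$ → (q_0, xzzx, V$)
  read x, top V: go to q_1, push VV → (q_1, zzx, VV$)
  read z, top V: go to q_1, push ε → (q_1, zx, V$)
  read z, top V: go to q_1, push ε → (q_1, x, $)
  read x, top $: go to q_1, push ε → (q_1, ε, ε)
All input consumed and the stack is empty.

Accept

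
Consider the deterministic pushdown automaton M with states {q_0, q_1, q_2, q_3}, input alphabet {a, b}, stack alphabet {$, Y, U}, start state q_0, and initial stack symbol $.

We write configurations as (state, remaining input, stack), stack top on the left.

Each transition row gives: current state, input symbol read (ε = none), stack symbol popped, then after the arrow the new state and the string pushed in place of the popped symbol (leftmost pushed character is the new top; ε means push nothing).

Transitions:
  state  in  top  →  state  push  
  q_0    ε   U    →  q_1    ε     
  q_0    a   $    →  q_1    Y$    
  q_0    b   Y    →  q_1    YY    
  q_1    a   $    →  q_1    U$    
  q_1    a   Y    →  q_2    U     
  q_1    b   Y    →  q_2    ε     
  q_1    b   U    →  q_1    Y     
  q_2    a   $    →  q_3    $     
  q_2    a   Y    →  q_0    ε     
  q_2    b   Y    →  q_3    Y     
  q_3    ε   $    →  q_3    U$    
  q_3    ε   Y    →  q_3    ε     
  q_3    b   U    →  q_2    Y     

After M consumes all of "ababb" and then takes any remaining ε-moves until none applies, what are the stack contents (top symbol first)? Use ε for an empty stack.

U$

(q_0, ababb, $)
  read a, top $: go to q_1, push Y$ → (q_1, babb, Y$)
  read b, top Y: go to q_2, push ε → (q_2, abb, $)
  read a, top $: go to q_3, push $ → (q_3, bb, $)
  ε-move, top $: go to q_3, push U$ → (q_3, bb, U$)
  read b, top U: go to q_2, push Y → (q_2, b, Y$)
  read b, top Y: go to q_3, push Y → (q_3, ε, Y$)
  ε-move, top Y: go to q_3, push ε → (q_3, ε, $)
  ε-move, top $: go to q_3, push U$ → (q_3, ε, U$)
All input consumed in state q_3 with stack U$.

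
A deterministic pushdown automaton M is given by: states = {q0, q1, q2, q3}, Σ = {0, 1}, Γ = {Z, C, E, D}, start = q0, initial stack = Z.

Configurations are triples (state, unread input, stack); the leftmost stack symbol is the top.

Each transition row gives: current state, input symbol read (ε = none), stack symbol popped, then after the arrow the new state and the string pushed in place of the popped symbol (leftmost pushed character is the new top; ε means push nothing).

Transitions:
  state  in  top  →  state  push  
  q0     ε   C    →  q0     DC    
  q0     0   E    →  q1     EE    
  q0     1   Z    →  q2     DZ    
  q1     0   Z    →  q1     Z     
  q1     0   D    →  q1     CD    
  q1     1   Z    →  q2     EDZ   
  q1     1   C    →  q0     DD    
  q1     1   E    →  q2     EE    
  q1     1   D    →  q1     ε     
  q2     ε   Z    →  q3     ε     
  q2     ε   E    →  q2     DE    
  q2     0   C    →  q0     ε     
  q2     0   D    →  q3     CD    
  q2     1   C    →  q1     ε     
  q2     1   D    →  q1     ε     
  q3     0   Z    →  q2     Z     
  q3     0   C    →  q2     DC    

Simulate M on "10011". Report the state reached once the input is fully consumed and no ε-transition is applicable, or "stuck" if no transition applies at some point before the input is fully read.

q0

(q0, 10011, Z)
  read 1, top Z: go to q2, push DZ → (q2, 0011, DZ)
  read 0, top D: go to q3, push CD → (q3, 011, CDZ)
  read 0, top C: go to q2, push DC → (q2, 11, DCDZ)
  read 1, top D: go to q1, push ε → (q1, 1, CDZ)
  read 1, top C: go to q0, push DD → (q0, ε, DDDZ)
All input consumed; M is in state q0.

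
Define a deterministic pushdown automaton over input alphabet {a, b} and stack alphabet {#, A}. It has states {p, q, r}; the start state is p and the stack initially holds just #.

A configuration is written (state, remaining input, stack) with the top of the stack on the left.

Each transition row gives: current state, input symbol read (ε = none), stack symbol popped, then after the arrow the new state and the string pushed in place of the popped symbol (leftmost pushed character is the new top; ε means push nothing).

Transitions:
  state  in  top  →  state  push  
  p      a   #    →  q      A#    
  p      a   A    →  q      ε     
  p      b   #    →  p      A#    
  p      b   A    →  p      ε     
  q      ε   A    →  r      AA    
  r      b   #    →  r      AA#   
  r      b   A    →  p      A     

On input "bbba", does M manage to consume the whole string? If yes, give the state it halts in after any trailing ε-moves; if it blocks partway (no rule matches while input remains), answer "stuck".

(p, bbba, #) ⊢ (p, bba, A#) ⊢ (p, ba, #) ⊢ (p, a, A#) ⊢ (q, ε, #)
All input consumed; M is in state q.

q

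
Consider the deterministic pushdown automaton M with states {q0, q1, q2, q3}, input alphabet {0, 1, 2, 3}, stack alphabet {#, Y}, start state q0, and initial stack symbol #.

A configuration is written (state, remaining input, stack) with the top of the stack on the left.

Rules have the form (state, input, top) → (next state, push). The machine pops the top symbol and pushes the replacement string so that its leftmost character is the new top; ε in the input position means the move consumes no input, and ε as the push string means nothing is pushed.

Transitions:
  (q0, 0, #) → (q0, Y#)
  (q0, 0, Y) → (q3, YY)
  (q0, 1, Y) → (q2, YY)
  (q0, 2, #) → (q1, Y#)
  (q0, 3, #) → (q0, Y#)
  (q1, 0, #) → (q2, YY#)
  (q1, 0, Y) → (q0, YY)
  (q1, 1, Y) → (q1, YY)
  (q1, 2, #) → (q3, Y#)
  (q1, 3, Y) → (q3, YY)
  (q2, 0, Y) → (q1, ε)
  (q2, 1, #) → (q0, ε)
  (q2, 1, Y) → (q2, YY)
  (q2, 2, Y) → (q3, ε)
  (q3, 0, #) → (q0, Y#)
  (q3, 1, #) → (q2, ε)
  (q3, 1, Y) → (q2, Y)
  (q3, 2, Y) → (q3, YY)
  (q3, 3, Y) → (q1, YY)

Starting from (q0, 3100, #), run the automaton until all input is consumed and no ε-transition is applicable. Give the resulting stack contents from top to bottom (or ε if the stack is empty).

(q0, 3100, #) ⊢ (q0, 100, Y#) ⊢ (q2, 00, YY#) ⊢ (q1, 0, Y#) ⊢ (q0, ε, YY#)
All input consumed in state q0 with stack YY#.

YY#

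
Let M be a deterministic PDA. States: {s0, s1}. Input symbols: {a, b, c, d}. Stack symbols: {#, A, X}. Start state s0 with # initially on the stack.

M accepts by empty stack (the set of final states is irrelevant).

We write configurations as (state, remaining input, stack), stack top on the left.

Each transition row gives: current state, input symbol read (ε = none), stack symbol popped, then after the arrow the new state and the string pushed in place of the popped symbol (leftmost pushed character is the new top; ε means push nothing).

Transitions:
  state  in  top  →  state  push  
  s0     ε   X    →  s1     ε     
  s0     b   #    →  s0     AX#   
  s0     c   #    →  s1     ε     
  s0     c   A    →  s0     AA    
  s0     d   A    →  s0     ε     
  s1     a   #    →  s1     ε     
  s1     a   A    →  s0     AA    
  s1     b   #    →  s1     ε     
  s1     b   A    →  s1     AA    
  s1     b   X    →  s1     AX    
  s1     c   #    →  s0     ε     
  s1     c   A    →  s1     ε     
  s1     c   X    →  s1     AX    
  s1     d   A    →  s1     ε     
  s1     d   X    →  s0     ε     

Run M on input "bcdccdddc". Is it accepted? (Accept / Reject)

(s0, bcdccdddc, #)
  read b, top #: go to s0, push AX# → (s0, cdccdddc, AX#)
  read c, top A: go to s0, push AA → (s0, dccdddc, AAX#)
  read d, top A: go to s0, push ε → (s0, ccdddc, AX#)
  read c, top A: go to s0, push AA → (s0, cdddc, AAX#)
  read c, top A: go to s0, push AA → (s0, dddc, AAAX#)
  read d, top A: go to s0, push ε → (s0, ddc, AAX#)
  read d, top A: go to s0, push ε → (s0, dc, AX#)
  read d, top A: go to s0, push ε → (s0, c, X#)
  ε-move, top X: go to s1, push ε → (s1, c, #)
  read c, top #: go to s0, push ε → (s0, ε, ε)
All input consumed and the stack is empty.

Accept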